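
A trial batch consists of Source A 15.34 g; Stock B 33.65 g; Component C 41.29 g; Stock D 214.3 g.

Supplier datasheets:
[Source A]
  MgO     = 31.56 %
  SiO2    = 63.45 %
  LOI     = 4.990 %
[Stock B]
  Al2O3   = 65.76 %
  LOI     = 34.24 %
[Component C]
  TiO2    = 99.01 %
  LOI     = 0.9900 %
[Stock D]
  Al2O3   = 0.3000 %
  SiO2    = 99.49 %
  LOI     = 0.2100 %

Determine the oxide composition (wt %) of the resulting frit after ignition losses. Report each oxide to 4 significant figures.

Glass mass = 291.4 g (batch 304.6 − LOI 13.15).
Composition: MgO 1.661%, TiO2 14.03%, Al2O3 7.813%, SiO2 76.50%

The whole derivation maintains full float precision at every stage. Rounding to four significant digits governs each mid-chain value as displayed. Every reported number takes a single rounding. All derived quantities, including the totals, four oxide percentages, glass mass, ignition loss, yield, are recomputed from the weighed amounts at 291.4 g of glass in full float precision as set out in either problem or answer.
Delivered oxide masses:
  MgO: 15.34·0.3156 = 4.841 g
  TiO2: 41.29·0.9901 = 40.88 g
  Al2O3: 33.65·0.6576 + 214.3·0.003000 = 22.77 g
  SiO2: 15.34·0.6345 + 214.3·0.9949 = 222.9 g
LOI: 15.34·0.04990 + 33.65·0.3424 + 41.29·0.009900 + 214.3·0.002100 = 13.15 g
Resulting glass, batch − LOI: 304.6 − 13.15 = 291.4 g (equal to the oxide-mass sum)
wt % = 100 × oxide mass / glass mass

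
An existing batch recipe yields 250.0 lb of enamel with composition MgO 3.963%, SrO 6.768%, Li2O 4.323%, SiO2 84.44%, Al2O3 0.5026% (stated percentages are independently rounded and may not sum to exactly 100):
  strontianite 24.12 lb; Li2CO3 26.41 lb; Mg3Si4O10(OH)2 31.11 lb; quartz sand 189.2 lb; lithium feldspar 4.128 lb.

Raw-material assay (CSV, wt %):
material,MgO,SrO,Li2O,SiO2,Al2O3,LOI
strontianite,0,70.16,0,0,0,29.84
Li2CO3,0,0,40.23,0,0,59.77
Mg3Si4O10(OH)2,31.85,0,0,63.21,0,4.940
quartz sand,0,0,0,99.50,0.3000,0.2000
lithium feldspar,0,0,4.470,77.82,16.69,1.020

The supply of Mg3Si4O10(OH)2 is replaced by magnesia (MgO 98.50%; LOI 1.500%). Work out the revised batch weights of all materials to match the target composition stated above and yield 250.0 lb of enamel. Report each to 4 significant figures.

Working values are displayed, rounded to 4 significant digits, alongside each step — all internal work maintains full float precision at each step — each reported number is rounded only once — derived quantities, which include the totals, glass mass, the yield, five oxide percentages, LOI, are carried in full precision, exactly as printed in the question or the answer, from the batch weights at 250.0 lb of glass.
Oxide mass targets, per 250.0 lb enamel:
  MgO: 3.963% × 250.0 = 9.908 lb
  SrO: 6.768% × 250.0 = 16.92 lb
  Li2O: 4.323% × 250.0 = 10.81 lb
  SiO2: 84.44% × 250.0 = 211.1 lb
  Al2O3: 0.5026% × 250.0 = 1.256 lb
A balance pass over the oxides, applying the batch weights above, for the quoted basis mass (summed amounts equal target values given rounding of the digits):
  MgO: 10.06·0.9850 = 9.909 lb (target 9.908 lb)
  SrO: 24.12·0.7016 = 16.92 lb (target 16.92 lb)
  Li2O: 26.45·0.4023 + 3.768·0.04470 = 10.81 lb (target 10.81 lb)
  SiO2: 209.2·0.9950 + 3.768·0.7782 = 211.1 lb (target 211.1 lb)
  Al2O3: 209.2·0.003000 + 3.768·0.1669 = 1.256 lb (target 1.256 lb)
Glass-mass bookkeeping: batch total minus LOI = 250.0 lb (the Σ of target masses is 250.0 lb; against the stated basis, 250.0 lb — any gap is answer rounding).
Total batch = Σ batch = 273.6 lb; loss to ignition Σ batch·LOI = 23.61 lb; as yield: glass ÷ batch → 91.37%.

Revised batch per 250.0 lb enamel:
  strontianite: 24.12 lb
  Li2CO3: 26.45 lb
  magnesia: 10.06 lb
  quartz sand: 209.2 lb
  lithium feldspar: 3.768 lb
Total batch = 273.6 lb; LOI loss = 23.61 lb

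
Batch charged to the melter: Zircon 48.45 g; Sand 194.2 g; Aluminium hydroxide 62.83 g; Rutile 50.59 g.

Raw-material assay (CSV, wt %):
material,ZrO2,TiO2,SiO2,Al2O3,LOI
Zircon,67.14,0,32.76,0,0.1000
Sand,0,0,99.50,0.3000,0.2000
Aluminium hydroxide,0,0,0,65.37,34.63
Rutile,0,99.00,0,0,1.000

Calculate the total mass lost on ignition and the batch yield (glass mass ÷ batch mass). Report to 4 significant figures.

The working math keeps exact precision from first step to last; values along the way are printed, rounded to 4 significant figures, when written out — each reported number takes just one rounding — the derived quantities are computed in exact precision (totals, LOI, the four compositions, glass mass, the yield) from the weighed amounts at 333.4 g of glass, as written in the problem or answer text.
Material-by-material LOI:
  Zircon: 48.45 × 0.001000 = 0.04845 g
  Sand: 194.2 × 0.002000 = 0.3884 g
  Aluminium hydroxide: 62.83 × 0.3463 = 21.76 g
  Rutile: 50.59 × 0.01000 = 0.5059 g
Total LOI = 22.70 g
Glass = batch − LOI = 356.1 − 22.70 = 333.4 g

LOI loss = 22.70 g; glass = 333.4 g; yield = 93.62%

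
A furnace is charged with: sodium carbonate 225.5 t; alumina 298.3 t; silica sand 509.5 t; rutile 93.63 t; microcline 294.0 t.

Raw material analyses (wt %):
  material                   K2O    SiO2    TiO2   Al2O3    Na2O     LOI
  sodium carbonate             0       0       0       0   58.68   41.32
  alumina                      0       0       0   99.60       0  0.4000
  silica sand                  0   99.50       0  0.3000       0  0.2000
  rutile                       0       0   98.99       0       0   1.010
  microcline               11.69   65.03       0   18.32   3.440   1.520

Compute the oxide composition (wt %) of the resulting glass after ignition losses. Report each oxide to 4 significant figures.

Glass mass = 1320 t (batch 1421 − LOI 100.8).
Composition: K2O 2.603%, SiO2 52.88%, TiO2 7.021%, Al2O3 26.70%, Na2O 10.79%

The whole derivation runs at exact precision end to end; working values are printed, rounded to 4 significant figures, at each printed step. Every reported result is rounded a single time; the derived quantities, including five oxide percentages, the yield, LOI, net glass mass, the totals, are carried from the batch weights per 1320 t of glass at exact precision, precisely as stated by problem or answer.
What the batch supplies per oxide:
  K2O: 294.0·0.1169 = 34.37 t
  SiO2: 509.5·0.9950 + 294.0·0.6503 = 698.1 t
  TiO2: 93.63·0.9899 = 92.68 t
  Al2O3: 298.3·0.9960 + 509.5·0.003000 + 294.0·0.1832 = 352.5 t
  Na2O: 225.5·0.5868 + 294.0·0.03440 = 142.4 t
LOI: 225.5·0.4132 + 298.3·0.004000 + 509.5·0.002000 + 93.63·0.01010 + 294.0·0.01520 = 100.8 t
Glass = total batch minus LOI = 1421 − 100.8 = 1320 t (equal to the oxide-mass sum)
wt % = oxide mass / glass mass × 100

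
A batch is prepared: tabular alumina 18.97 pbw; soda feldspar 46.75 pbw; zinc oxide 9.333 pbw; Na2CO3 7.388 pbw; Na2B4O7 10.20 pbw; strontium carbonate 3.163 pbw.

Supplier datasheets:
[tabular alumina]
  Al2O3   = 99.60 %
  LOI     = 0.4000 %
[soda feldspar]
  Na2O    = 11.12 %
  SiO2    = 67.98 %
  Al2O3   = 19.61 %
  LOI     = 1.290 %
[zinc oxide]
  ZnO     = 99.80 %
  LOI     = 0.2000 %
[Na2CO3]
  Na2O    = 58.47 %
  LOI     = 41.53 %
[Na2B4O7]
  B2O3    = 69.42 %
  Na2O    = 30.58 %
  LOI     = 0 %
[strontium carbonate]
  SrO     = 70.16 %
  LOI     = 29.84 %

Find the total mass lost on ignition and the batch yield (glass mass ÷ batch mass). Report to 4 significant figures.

Working values are displayed rounded off to 4 significant figures in the working; each numeric step runs at full float precision throughout — every reported figure receives exactly one rounding; the derived quantities are recomputed at full precision (ignition loss, the six compositions, glass mass, totals, the yield) from the weighed amounts at 91.09 pbw of glass, exactly as printed in either problem or answer.
Ignition loss by material:
  tabular alumina: 18.97 × 0.004000 = 0.07588 pbw
  soda feldspar: 46.75 × 0.01290 = 0.6031 pbw
  zinc oxide: 9.333 × 0.002000 = 0.01867 pbw
  Na2CO3: 7.388 × 0.4153 = 3.068 pbw
  Na2B4O7: 10.20 × 0 = 0 pbw
  strontium carbonate: 3.163 × 0.2984 = 0.9438 pbw
Total LOI = 4.710 pbw
Glass = batch − LOI = 95.80 − 4.710 = 91.09 pbw

LOI loss = 4.710 pbw; glass = 91.09 pbw; yield = 95.08%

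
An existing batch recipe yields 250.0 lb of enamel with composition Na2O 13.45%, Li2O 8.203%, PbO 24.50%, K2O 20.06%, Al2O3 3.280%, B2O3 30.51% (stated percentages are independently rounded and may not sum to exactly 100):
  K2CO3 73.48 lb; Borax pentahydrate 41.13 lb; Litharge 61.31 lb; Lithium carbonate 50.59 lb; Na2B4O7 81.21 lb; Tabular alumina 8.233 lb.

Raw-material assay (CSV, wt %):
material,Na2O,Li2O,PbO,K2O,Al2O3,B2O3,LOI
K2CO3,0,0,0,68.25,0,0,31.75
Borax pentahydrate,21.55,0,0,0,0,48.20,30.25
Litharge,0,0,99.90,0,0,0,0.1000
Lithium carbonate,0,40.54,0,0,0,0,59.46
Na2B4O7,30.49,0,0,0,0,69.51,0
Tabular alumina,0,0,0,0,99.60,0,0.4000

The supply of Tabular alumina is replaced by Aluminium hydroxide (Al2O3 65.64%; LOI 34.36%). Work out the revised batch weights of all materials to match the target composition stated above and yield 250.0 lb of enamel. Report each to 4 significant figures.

Revised batch per 250.0 lb enamel:
  K2CO3: 73.48 lb
  Borax pentahydrate: 41.13 lb
  Litharge: 61.31 lb
  Lithium carbonate: 50.59 lb
  Na2B4O7: 81.21 lb
  Aluminium hydroxide: 12.49 lb
Total batch = 320.2 lb; LOI loss = 70.21 lb

All arithmetic runs at full float precision through the solve; in-progress results are shown, rounded to 4 significant figures, in the working. Exactly one rounding is applied to every reported figure — the derived quantities (totals, net glass mass, ignition loss, the six compositions, yield) are re-derived from the weighed amounts on 250.0 lb of glass at full precision, precisely as stated by the problem or answer text.
Oxide-by-oxide targets in 250.0 lb enamel:
  Na2O: 13.45% × 250.0 = 33.62 lb
  Li2O: 8.203% × 250.0 = 20.51 lb
  PbO: 24.50% × 250.0 = 61.25 lb
  K2O: 20.06% × 250.0 = 50.15 lb
  Al2O3: 3.280% × 250.0 = 8.200 lb
  B2O3: 30.51% × 250.0 = 76.28 lb
Balance tally, oxide-wise, using the reported weights, against the basis in use (oxide sums agree with the targets given rounding of the digits):
  Na2O: 41.13·0.2155 + 81.21·0.3049 = 33.62 lb (target 33.62 lb)
  Li2O: 50.59·0.4054 = 20.51 lb (target 20.51 lb)
  PbO: 61.31·0.9990 = 61.25 lb (target 61.25 lb)
  K2O: 73.48·0.6825 = 50.15 lb (target 50.15 lb)
  Al2O3: 12.49·0.6564 = 8.198 lb (target 8.200 lb)
  B2O3: 41.13·0.4820 + 81.21·0.6951 = 76.27 lb (target 76.28 lb)
Glass-mass sanity pass: total charge less LOI = 250.0 lb (the targets, summed, come to 250.0 lb; stated basis 250.0 lb — any gap is answer rounding).
Total batch = Σ batch = 320.2 lb; Σ batch·LOI gives LOI loss = 70.21 lb; yield: glass divided by total = 78.08%.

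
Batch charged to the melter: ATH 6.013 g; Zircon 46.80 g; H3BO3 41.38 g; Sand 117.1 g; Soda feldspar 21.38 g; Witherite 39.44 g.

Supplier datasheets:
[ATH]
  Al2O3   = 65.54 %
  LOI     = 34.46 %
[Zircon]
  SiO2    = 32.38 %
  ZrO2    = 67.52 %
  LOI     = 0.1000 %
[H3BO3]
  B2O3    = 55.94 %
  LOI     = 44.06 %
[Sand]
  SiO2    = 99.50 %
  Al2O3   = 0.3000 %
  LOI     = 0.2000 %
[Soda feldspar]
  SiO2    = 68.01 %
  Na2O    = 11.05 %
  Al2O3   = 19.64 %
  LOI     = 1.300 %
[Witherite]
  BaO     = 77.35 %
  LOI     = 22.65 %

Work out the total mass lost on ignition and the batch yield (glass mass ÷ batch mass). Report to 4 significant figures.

Mid-chain values are displayed rounded to 4 significant digits — every computation carries full float precision from start to finish. Each reported value takes a single rounding. The derived quantities are computed from the batch weights on 242.3 g of glass at full float precision (the totals, ignition loss, glass mass, yield, the six compositions) as set out in problem or answer.
Ignition loss by material:
  ATH: 6.013 × 0.3446 = 2.072 g
  Zircon: 46.80 × 0.001000 = 0.04680 g
  H3BO3: 41.38 × 0.4406 = 18.23 g
  Sand: 117.1 × 0.002000 = 0.2342 g
  Soda feldspar: 21.38 × 0.01300 = 0.2779 g
  Witherite: 39.44 × 0.2265 = 8.933 g
Total LOI = 29.80 g
Glass = batch − LOI = 272.1 − 29.80 = 242.3 g

LOI loss = 29.80 g; glass = 242.3 g; yield = 89.05%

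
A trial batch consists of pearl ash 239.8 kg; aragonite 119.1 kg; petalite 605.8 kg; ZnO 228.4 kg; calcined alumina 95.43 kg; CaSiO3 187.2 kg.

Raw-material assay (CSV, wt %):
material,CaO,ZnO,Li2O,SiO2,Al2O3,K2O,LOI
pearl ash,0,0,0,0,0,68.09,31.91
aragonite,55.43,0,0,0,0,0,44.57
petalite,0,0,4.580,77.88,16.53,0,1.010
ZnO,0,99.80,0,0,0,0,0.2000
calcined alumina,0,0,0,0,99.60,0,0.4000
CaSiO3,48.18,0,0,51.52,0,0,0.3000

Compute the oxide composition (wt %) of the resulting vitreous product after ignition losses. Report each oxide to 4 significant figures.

Glass mass = 1339 kg (batch 1476 − LOI 137.1).
Composition: CaO 11.67%, ZnO 17.03%, Li2O 2.073%, SiO2 42.45%, Al2O3 14.58%, K2O 12.20%

All arithmetic runs at full float precision from first step to last; the intermediate values appear, rounded to four significant digits, on the page. A single rounding completes each reported figure. The derived quantities (totals, LOI, six oxide percentages, yield, glass mass) are recomputed at full float precision from the weighed amounts at 1339 kg of glass, exactly as shown in either problem or answer.
Delivered oxide masses:
  CaO: 119.1·0.5543 + 187.2·0.4818 = 156.2 kg
  ZnO: 228.4·0.9980 = 227.9 kg
  Li2O: 605.8·0.04580 = 27.75 kg
  SiO2: 605.8·0.7788 + 187.2·0.5152 = 568.2 kg
  Al2O3: 605.8·0.1653 + 95.43·0.9960 = 195.2 kg
  K2O: 239.8·0.6809 = 163.3 kg
LOI: 239.8·0.3191 + 119.1·0.4457 + 605.8·0.01010 + 228.4·0.002000 + 95.43·0.004000 + 187.2·0.003000 = 137.1 kg
Resulting glass, batch − LOI: 1476 − 137.1 = 1339 kg (the oxide masses sum to this)
percent by weight: oxide/glass ×100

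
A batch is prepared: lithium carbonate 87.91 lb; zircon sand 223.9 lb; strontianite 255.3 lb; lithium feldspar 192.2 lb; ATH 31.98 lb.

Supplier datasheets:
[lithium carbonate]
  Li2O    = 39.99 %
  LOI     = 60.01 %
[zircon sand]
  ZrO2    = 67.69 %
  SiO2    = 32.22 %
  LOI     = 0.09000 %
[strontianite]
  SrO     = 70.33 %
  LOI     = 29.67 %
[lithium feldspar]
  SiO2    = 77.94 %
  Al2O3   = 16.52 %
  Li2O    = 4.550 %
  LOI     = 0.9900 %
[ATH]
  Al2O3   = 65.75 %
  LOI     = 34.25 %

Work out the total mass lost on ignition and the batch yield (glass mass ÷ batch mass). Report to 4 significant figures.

LOI loss = 141.6 lb; glass = 649.7 lb; yield = 82.11%

Rounding to 4 significant digits extends to each intermediate as displayed; exact precision is held at all times. Each reported value takes exactly one rounding; all derived quantities (totals, glass mass, the five compositions, LOI, yield) are recomputed from the weighed amounts per 649.7 lb of glass at full precision, as set out in the problem or answer text.
Per-material ignition loss:
  lithium carbonate: 87.91 × 0.6001 = 52.75 lb
  zircon sand: 223.9 × 9.000e-04 = 0.2015 lb
  strontianite: 255.3 × 0.2967 = 75.75 lb
  lithium feldspar: 192.2 × 0.009900 = 1.903 lb
  ATH: 31.98 × 0.3425 = 10.95 lb
Total LOI = 141.6 lb
Glass = batch − LOI = 791.3 − 141.6 = 649.7 lb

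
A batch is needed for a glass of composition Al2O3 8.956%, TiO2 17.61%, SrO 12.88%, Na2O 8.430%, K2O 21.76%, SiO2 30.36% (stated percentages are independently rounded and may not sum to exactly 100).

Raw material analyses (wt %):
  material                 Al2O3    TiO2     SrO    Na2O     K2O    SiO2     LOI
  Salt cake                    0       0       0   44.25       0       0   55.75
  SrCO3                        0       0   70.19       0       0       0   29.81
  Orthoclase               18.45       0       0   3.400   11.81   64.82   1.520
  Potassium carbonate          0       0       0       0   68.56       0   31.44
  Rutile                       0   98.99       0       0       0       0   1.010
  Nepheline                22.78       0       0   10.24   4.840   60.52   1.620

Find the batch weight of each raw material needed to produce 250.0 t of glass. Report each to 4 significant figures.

Mid-chain values are printed, rounded to 4 significant digits, as written — all arithmetic maintains exact precision at each step. Each reported value includes exactly one rounding; the derived quantities, including glass mass, LOI, six oxide percentages, yield, totals, are carried from the batch weights for 250.0 t of glass in full precision as set out in question or answer.
Target oxide masses per 250.0 t glass:
  Al2O3: 8.956% × 250.0 = 22.39 t
  TiO2: 17.61% × 250.0 = 44.02 t
  SrO: 12.88% × 250.0 = 32.20 t
  Na2O: 8.430% × 250.0 = 21.08 t
  K2O: 21.76% × 250.0 = 54.40 t
  SiO2: 30.36% × 250.0 = 75.90 t
Oxide-by-oxide audit from the weights as reported, at the basis given (every target is met by its sum given rounding of the digits):
  Al2O3: 103.9·0.1845 + 14.16·0.2278 = 22.40 t (target 22.39 t)
  TiO2: 44.47·0.9899 = 44.02 t (target 44.02 t)
  SrO: 45.88·0.7019 = 32.20 t (target 32.20 t)
  Na2O: 36.37·0.4425 + 103.9·0.03400 + 14.16·0.1024 = 21.08 t (target 21.08 t)
  K2O: 103.9·0.1181 + 60.45·0.6856 + 14.16·0.04840 = 54.40 t (target 54.40 t)
  SiO2: 103.9·0.6482 + 14.16·0.6052 = 75.92 t (target 75.90 t)
Glass-mass closure: batch Σ − ignition loss = 250.0 t (the targets, summed, come to 250.0 t; stated basis 250.0 t — differing by rounding only).
Batch grand total — Σ batch = 305.2 t; LOI loss = Σ batch·LOI = 55.22 t; yield, glass over the total, = 81.91%.

Batch per 250.0 t glass:
  Salt cake: 36.37 t
  SrCO3: 45.88 t
  Orthoclase: 103.9 t
  Potassium carbonate: 60.45 t
  Rutile: 44.47 t
  Nepheline: 14.16 t
Total batch = 305.2 t; LOI loss = 55.22 t; yield = 81.91%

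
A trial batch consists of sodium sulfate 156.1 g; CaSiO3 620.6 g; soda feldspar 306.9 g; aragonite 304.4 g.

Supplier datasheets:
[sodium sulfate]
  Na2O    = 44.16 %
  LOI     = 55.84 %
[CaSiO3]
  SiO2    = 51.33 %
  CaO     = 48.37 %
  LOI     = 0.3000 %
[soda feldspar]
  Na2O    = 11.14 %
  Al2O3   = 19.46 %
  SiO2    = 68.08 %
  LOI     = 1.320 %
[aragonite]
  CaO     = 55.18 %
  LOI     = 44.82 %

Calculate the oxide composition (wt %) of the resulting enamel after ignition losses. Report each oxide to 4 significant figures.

Every computation carries full precision at each step; intermediates are printed, rounded to four significant digits, alongside each step. Every reported value sees exactly one rounding — derived quantities, including glass mass, LOI, four oxide percentages, the yield, totals, are re-derived from the weighed amounts per 1158 g of glass in full precision exactly as shown in the problem or answer text.
Mass of each oxide from the mix:
  Na2O: 156.1·0.4416 + 306.9·0.1114 = 103.1 g
  Al2O3: 306.9·0.1946 = 59.72 g
  SiO2: 620.6·0.5133 + 306.9·0.6808 = 527.5 g
  CaO: 620.6·0.4837 + 304.4·0.5518 = 468.2 g
LOI: 156.1·0.5584 + 620.6·0.003000 + 306.9·0.01320 + 304.4·0.4482 = 229.5 g
Resulting glass, batch − LOI: 1388 − 229.5 = 1158 g (= Σ oxide masses)
oxide / glass × 100 gives the wt %

Glass mass = 1158 g (batch 1388 − LOI 229.5).
Composition: Na2O 8.901%, Al2O3 5.155%, SiO2 45.53%, CaO 40.41%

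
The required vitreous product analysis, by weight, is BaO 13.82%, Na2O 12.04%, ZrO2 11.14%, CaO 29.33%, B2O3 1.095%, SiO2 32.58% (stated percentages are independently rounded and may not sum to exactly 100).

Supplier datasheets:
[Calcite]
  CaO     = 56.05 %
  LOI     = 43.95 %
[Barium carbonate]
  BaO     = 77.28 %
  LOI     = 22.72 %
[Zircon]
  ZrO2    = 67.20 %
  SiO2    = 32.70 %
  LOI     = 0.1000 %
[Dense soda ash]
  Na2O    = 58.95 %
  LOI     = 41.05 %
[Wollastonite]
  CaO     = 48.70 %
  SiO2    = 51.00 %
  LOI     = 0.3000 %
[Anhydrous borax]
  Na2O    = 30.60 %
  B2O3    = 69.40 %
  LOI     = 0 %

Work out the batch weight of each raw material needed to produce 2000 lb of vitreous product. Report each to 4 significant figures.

Batch per 2000 lb vitreous product:
  Calcite: 121.2 lb
  Barium carbonate: 357.7 lb
  Zircon: 331.5 lb
  Dense soda ash: 392.1 lb
  Wollastonite: 1065 lb
  Anhydrous borax: 31.56 lb
Total batch = 2299 lb; LOI loss = 299.0 lb; yield = 86.99%

All internal work holds full precision all the way through. Mid-chain values are printed rounded off to 4 significant digits in the working — each reported number takes just one rounding; derived quantities are recomputed at exact precision (totals, the yield, LOI, the six compositions, net glass mass) using the weight values on 2000 lb of glass as they appear in the problem or the answer.
Target masses of each oxide per 2000 lb vitreous product:
  BaO: 13.82% × 2000 = 276.4 lb
  Na2O: 12.04% × 2000 = 240.8 lb
  ZrO2: 11.14% × 2000 = 222.8 lb
  CaO: 29.33% × 2000 = 586.6 lb
  B2O3: 1.095% × 2000 = 21.90 lb
  SiO2: 32.58% × 2000 = 651.6 lb
Mass-balance tally per oxide with the batch weights as given, at the basis given (sum by sum, the targets are met once rounding is allowed for):
  BaO: 357.7·0.7728 = 276.4 lb (target 276.4 lb)
  Na2O: 392.1·0.5895 + 31.56·0.3060 = 240.8 lb (target 240.8 lb)
  ZrO2: 331.5·0.6720 = 222.8 lb (target 222.8 lb)
  CaO: 121.2·0.5605 + 1065·0.4870 = 586.6 lb (target 586.6 lb)
  B2O3: 31.56·0.6940 = 21.90 lb (target 21.90 lb)
  SiO2: 331.5·0.3270 + 1065·0.5100 = 651.6 lb (target 651.6 lb)
Glass mass check: the batch minus its LOI: 2000 lb (per-oxide target masses sum to 2000 lb; basis as stated: 2000 lb — deltas are rounding alone).
Summing the batch: Σ batch = 2299 lb; LOI loss = Σ batch·LOI = 299.0 lb; yield = glass ÷ total batch = 86.99%.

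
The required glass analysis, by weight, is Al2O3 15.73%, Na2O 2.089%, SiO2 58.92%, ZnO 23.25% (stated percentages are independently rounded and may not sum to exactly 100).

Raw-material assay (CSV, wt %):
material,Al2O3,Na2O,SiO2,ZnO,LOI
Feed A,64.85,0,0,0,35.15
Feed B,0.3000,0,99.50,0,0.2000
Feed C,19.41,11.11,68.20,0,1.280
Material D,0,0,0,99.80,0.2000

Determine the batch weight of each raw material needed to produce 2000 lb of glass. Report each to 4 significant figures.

Rounding to four significant digits governs each intermediate as shown. The whole derivation runs at full precision from first step to last. Each reported figure is rounded a single time — derived quantities, including LOI, glass mass, yield, the totals, four oxide percentages, are carried from the batch weights for 2000 lb of glass at full precision as set out in question or answer.
Per-oxide target masses for 2000 lb glass:
  Al2O3: 15.73% × 2000 = 314.6 lb
  Na2O: 2.089% × 2000 = 41.78 lb
  SiO2: 58.92% × 2000 = 1178 lb
  ZnO: 23.25% × 2000 = 465.0 lb
Verifying the oxide balance applying the batch weights above, on the stated basis (oxide sums agree with the targets up to rounding of the answer):
  Al2O3: 368.3·0.6485 + 926.6·0.003000 + 376.1·0.1941 = 314.6 lb (target 314.6 lb)
  Na2O: 376.1·0.1111 = 41.78 lb (target 41.78 lb)
  SiO2: 926.6·0.9950 + 376.1·0.6820 = 1178 lb (target 1178 lb)
  ZnO: 465.9·0.9980 = 465.0 lb (target 465.0 lb)
Glass-mass closure: total charge less LOI = 2000 lb (the targets, summed, come to 2000 lb; stated basis 2000 lb — gaps are rounding artifacts).
Whole-batch sum: Σ batch = 2137 lb; LOI loss = Σ batch·LOI = 137.1 lb; glass ÷ batch gives a yield of 93.59%.

Batch per 2000 lb glass:
  Feed A: 368.3 lb
  Feed B: 926.6 lb
  Feed C: 376.1 lb
  Material D: 465.9 lb
Total batch = 2137 lb; LOI loss = 137.1 lb; yield = 93.59%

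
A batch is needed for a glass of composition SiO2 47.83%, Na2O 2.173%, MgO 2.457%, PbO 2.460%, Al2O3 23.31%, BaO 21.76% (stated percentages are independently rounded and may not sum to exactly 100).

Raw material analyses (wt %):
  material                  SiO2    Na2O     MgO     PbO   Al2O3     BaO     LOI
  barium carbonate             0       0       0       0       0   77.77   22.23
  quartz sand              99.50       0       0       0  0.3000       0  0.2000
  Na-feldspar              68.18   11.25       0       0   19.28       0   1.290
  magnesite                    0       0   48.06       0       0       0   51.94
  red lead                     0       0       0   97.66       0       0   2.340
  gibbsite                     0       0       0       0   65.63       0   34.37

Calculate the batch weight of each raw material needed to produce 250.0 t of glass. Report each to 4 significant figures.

Batch per 250.0 t glass:
  barium carbonate: 69.95 t
  quartz sand: 87.09 t
  Na-feldspar: 48.29 t
  magnesite: 12.78 t
  red lead: 6.297 t
  gibbsite: 74.21 t
Total batch = 298.6 t; LOI loss = 48.64 t; yield = 83.71%

Every computation runs at full precision from first step to last; mid-chain values are shown, with 4-significant-figure rounding, as written; each reported value takes just one rounding — all derived quantities (LOI, totals, the yield, glass mass, the six compositions) are re-derived in exact precision using the weight values per 250.0 t of glass as quoted within either problem or answer.
Per-oxide target masses for 250.0 t glass:
  SiO2: 47.83% × 250.0 = 119.6 t
  Na2O: 2.173% × 250.0 = 5.432 t
  MgO: 2.457% × 250.0 = 6.142 t
  PbO: 2.460% × 250.0 = 6.150 t
  Al2O3: 23.31% × 250.0 = 58.28 t
  BaO: 21.76% × 250.0 = 54.40 t
Sums-versus-targets review applying the batch weights above, under the basis named above (target by target, the sums agree up to rounding of the answer):
  SiO2: 87.09·0.9950 + 48.29·0.6818 = 119.6 t (target 119.6 t)
  Na2O: 48.29·0.1125 = 5.433 t (target 5.432 t)
  MgO: 12.78·0.4806 = 6.142 t (target 6.142 t)
  PbO: 6.297·0.9766 = 6.150 t (target 6.150 t)
  Al2O3: 87.09·0.003000 + 48.29·0.1928 + 74.21·0.6563 = 58.28 t (target 58.28 t)
  BaO: 69.95·0.7777 = 54.40 t (target 54.40 t)
Glass-mass sanity pass: Σ batch − LOI loss = 250.0 t (targets for the oxides total 250.0 t; basis as stated: 250.0 t — any gap is answer rounding).
Batch grand total — Σ batch = 298.6 t; the LOI term Σ batch·LOI equals 48.64 t; as yield: glass ÷ batch → 83.71%.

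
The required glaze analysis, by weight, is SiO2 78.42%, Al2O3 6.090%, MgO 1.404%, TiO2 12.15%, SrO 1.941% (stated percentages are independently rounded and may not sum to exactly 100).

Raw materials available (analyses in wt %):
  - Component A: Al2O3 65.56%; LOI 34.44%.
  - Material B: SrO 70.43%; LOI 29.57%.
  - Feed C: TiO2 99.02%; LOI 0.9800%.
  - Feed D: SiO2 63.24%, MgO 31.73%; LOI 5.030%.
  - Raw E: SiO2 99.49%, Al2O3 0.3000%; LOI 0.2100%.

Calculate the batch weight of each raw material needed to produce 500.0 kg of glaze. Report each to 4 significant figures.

Each numeric step maintains exact precision in all steps — working values appear rounded off to 4 significant figures in the printout — a single rounding finalizes every reported result — derived quantities (yield, ignition loss, five oxide percentages, totals, glass mass) are rebuilt starting from the weights on 500.0 kg of glass at full precision, as they appear in problem or answer.
The oxide mass targets at 500.0 kg glaze:
  SiO2: 78.42% × 500.0 = 392.1 kg
  Al2O3: 6.090% × 500.0 = 30.45 kg
  MgO: 1.404% × 500.0 = 7.020 kg
  TiO2: 12.15% × 500.0 = 60.75 kg
  SrO: 1.941% × 500.0 = 9.705 kg
Sums-versus-targets review applying the batch weights above, under the basis named above (target by target, the sums agree once rounding is allowed for):
  SiO2: 22.12·0.6324 + 380.0·0.9949 = 392.1 kg (target 392.1 kg)
  Al2O3: 44.71·0.6556 + 380.0·0.003000 = 30.45 kg (target 30.45 kg)
  MgO: 22.12·0.3173 = 7.019 kg (target 7.020 kg)
  TiO2: 61.35·0.9902 = 60.75 kg (target 60.75 kg)
  SrO: 13.78·0.7043 = 9.705 kg (target 9.705 kg)
Mass balance on the glass: batch Σ − ignition loss = 500.0 kg (targets for the oxides total 500.0 kg; against the stated basis, 500.0 kg — gaps are rounding artifacts).
Adding the batch up: Σ batch = 522.0 kg; LOI loss = Σ batch·LOI = 21.98 kg; the yield ratio, glass ÷ batch: 95.79%.

Batch per 500.0 kg glaze:
  Component A: 44.71 kg
  Material B: 13.78 kg
  Feed C: 61.35 kg
  Feed D: 22.12 kg
  Raw E: 380.0 kg
Total batch = 522.0 kg; LOI loss = 21.98 kg; yield = 95.79%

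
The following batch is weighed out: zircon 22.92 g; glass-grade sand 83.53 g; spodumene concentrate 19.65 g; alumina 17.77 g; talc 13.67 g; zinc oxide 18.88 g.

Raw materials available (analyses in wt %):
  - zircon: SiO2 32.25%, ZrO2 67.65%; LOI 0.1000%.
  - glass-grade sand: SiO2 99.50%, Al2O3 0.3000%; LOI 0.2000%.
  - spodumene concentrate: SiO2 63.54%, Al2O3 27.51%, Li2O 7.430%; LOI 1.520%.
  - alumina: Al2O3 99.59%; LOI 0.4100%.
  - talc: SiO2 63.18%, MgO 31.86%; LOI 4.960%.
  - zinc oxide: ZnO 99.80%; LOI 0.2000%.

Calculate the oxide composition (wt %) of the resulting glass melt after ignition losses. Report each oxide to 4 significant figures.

Every computation maintains full precision throughout — the intermediate values are printed (rounded to four significant figures) in the working — each reported figure undergoes a single rounding; derived quantities (LOI, the yield, the six compositions, the totals, net glass mass) are computed at full float precision from the batch weights on 175.1 g of glass, precisely as stated by either problem or answer.
Oxide-by-oxide delivered mass:
  SiO2: 22.92·0.3225 + 83.53·0.9950 + 19.65·0.6354 + 13.67·0.6318 = 111.6 g
  ZrO2: 22.92·0.6765 = 15.51 g
  MgO: 13.67·0.3186 = 4.355 g
  Al2O3: 83.53·0.003000 + 19.65·0.2751 + 17.77·0.9959 = 23.35 g
  Li2O: 19.65·0.07430 = 1.460 g
  ZnO: 18.88·0.9980 = 18.84 g
LOI: 22.92·0.001000 + 83.53·0.002000 + 19.65·0.01520 + 17.77·0.004100 + 13.67·0.04960 + 18.88·0.002000 = 1.277 g
Glass mass = batch − LOI = 176.4 − 1.277 = 175.1 g (matching Σ of the oxides)
percent by weight: oxide/glass ×100

Glass mass = 175.1 g (batch 176.4 − LOI 1.277).
Composition: SiO2 63.73%, ZrO2 8.853%, MgO 2.487%, Al2O3 13.33%, Li2O 0.8336%, ZnO 10.76%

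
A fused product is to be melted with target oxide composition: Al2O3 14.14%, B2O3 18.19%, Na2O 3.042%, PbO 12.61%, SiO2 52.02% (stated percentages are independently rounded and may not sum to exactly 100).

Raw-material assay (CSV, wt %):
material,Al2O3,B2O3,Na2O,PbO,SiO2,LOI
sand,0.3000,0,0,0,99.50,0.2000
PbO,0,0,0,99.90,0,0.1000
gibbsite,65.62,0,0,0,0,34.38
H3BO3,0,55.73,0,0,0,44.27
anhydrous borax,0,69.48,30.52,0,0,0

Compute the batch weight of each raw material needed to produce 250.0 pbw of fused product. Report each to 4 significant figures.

Intermediates are displayed rounded to 4 significant figures in the working — the working math maintains exact precision at all times. Exactly one rounding lands on every reported figure — the derived quantities (LOI, totals, five oxide percentages, yield, net glass mass) are computed using the weight values for 250.0 pbw of glass in full precision exactly as printed in the problem or the answer.
Oxide mass targets, per 250.0 pbw fused product:
  Al2O3: 14.14% × 250.0 = 35.35 pbw
  B2O3: 18.19% × 250.0 = 45.48 pbw
  Na2O: 3.042% × 250.0 = 7.605 pbw
  PbO: 12.61% × 250.0 = 31.52 pbw
  SiO2: 52.02% × 250.0 = 130.0 pbw
Verifying the oxide balance per the reported batch figures, under the basis named above (sum by sum, the targets are met inside rounding margins):
  Al2O3: 130.7·0.003000 + 53.27·0.6562 = 35.35 pbw (target 35.35 pbw)
  B2O3: 50.53·0.5573 + 24.92·0.6948 = 45.47 pbw (target 45.48 pbw)
  Na2O: 24.92·0.3052 = 7.606 pbw (target 7.605 pbw)
  PbO: 31.56·0.9990 = 31.53 pbw (target 31.52 pbw)
  SiO2: 130.7·0.9950 = 130.0 pbw (target 130.0 pbw)
Glass mass check: batch total minus LOI = 250.0 pbw (the targets, summed, come to 250.0 pbw; basis as stated: 250.0 pbw — any gap is answer rounding).
Batch grand total — Σ batch = 291.0 pbw; LOI removed, Σ of batch·LOI: 40.98 pbw; glass ÷ batch gives a yield of 85.92%.

Batch per 250.0 pbw fused product:
  sand: 130.7 pbw
  PbO: 31.56 pbw
  gibbsite: 53.27 pbw
  H3BO3: 50.53 pbw
  anhydrous borax: 24.92 pbw
Total batch = 291.0 pbw; LOI loss = 40.98 pbw; yield = 85.92%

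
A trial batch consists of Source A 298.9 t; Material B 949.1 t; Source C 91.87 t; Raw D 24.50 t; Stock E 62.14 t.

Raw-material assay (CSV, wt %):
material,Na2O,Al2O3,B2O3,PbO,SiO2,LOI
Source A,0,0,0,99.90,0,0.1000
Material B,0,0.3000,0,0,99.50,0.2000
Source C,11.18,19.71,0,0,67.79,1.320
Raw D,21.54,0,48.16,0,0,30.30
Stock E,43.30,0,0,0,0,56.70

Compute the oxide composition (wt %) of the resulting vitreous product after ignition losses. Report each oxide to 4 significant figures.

Each numeric step holds full float precision in every operation; the intermediate values are printed (rounded to 4 significant digits) when written out. Each reported figure is rounded exactly once — derived quantities (totals, LOI, yield, five oxide percentages, glass mass) are computed starting from the weights per 1380 t of glass at full precision exactly as printed in either problem or answer.
Oxide-by-oxide delivered mass:
  Na2O: 91.87·0.1118 + 24.50·0.2154 + 62.14·0.4330 = 42.45 t
  Al2O3: 949.1·0.003000 + 91.87·0.1971 = 20.95 t
  B2O3: 24.50·0.4816 = 11.80 t
  PbO: 298.9·0.9990 = 298.6 t
  SiO2: 949.1·0.9950 + 91.87·0.6779 = 1007 t
LOI: 298.9·0.001000 + 949.1·0.002000 + 91.87·0.01320 + 24.50·0.3030 + 62.14·0.5670 = 46.07 t
batch − LOI leaves glass = 1427 − 46.07 = 1380 t (consistent with Σ oxide mass)
wt %: oxide over glass, times 100

Glass mass = 1380 t (batch 1427 − LOI 46.07).
Composition: Na2O 3.075%, Al2O3 1.518%, B2O3 0.8547%, PbO 21.63%, SiO2 72.92%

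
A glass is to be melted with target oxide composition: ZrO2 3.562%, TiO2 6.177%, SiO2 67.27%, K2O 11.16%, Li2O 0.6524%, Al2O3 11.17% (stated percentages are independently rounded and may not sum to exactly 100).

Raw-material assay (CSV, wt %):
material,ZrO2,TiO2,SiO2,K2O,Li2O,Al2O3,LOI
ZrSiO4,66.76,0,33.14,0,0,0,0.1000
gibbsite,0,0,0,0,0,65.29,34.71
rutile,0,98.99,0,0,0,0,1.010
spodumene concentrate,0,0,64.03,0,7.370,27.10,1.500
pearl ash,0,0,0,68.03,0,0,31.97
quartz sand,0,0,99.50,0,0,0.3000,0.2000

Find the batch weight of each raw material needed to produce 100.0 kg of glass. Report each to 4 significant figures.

Values along the way are displayed rounded off to 4 significant figures at each printed step — full float precision is carried end to end — every reported value is rounded exactly once; all derived quantities (six oxide percentages, ignition loss, glass mass, the totals, the yield) are re-derived at full float precision using the weight values on 100.0 kg of glass, as written in problem or answer.
Oxide-by-oxide targets in 100.0 kg glass:
  ZrO2: 3.562% × 100.0 = 3.562 kg
  TiO2: 6.177% × 100.0 = 6.177 kg
  SiO2: 67.27% × 100.0 = 67.27 kg
  K2O: 11.16% × 100.0 = 11.16 kg
  Li2O: 0.6524% × 100.0 = 0.6524 kg
  Al2O3: 11.17% × 100.0 = 11.17 kg
Checking each oxide sum using the reported weights, per the basis as stated (delivered sums recover each target exact up to rounding of places):
  ZrO2: 5.336·0.6676 = 3.562 kg (target 3.562 kg)
  TiO2: 6.240·0.9899 = 6.177 kg (target 6.177 kg)
  SiO2: 5.336·0.3314 + 8.852·0.6403 + 60.13·0.9950 = 67.27 kg (target 67.27 kg)
  K2O: 16.40·0.6803 = 11.16 kg (target 11.16 kg)
  Li2O: 8.852·0.07370 = 0.6524 kg (target 0.6524 kg)
  Al2O3: 13.16·0.6529 + 8.852·0.2710 + 60.13·0.003000 = 11.17 kg (target 11.17 kg)
Glass-mass closure: batch Σ − ignition loss = 99.99 kg (targets for the oxides total 99.99 kg; versus the stated basis of 100.0 kg — deltas are rounding alone).
Batch grand total — Σ batch = 110.1 kg; LOI loss = Σ batch·LOI = 10.13 kg; the yield ratio, glass ÷ batch: 90.80%.

Batch per 100.0 kg glass:
  ZrSiO4: 5.336 kg
  gibbsite: 13.16 kg
  rutile: 6.240 kg
  spodumene concentrate: 8.852 kg
  pearl ash: 16.40 kg
  quartz sand: 60.13 kg
Total batch = 110.1 kg; LOI loss = 10.13 kg; yield = 90.80%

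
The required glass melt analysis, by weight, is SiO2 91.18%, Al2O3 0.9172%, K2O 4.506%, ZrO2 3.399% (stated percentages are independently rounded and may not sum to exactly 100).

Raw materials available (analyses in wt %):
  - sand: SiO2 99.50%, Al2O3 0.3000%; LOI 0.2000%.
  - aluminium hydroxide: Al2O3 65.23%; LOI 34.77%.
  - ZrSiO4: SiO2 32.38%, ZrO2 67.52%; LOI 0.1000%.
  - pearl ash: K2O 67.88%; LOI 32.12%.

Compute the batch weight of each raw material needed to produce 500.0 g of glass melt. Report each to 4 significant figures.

Batch per 500.0 g glass melt:
  sand: 450.0 g
  aluminium hydroxide: 4.961 g
  ZrSiO4: 25.17 g
  pearl ash: 33.19 g
Total batch = 513.3 g; LOI loss = 13.31 g; yield = 97.41%

In-progress results are printed, rounded to four significant digits, on the page; every computation keeps full precision in all steps — each reported number takes exactly one rounding; all derived quantities are re-derived at full float precision (four oxide percentages, LOI, the yield, glass mass, the totals) using the weight values for 500.0 g of glass, precisely as stated by the problem or the answer.
Oxide mass targets, per 500.0 g glass melt:
  SiO2: 91.18% × 500.0 = 455.9 g
  Al2O3: 0.9172% × 500.0 = 4.586 g
  K2O: 4.506% × 500.0 = 22.53 g
  ZrO2: 3.399% × 500.0 = 17.00 g
Verifying the oxide balance from the weights as reported, on the stated basis (sums match the target masses exact up to rounding of places):
  SiO2: 450.0·0.9950 + 25.17·0.3238 = 455.9 g (target 455.9 g)
  Al2O3: 450.0·0.003000 + 4.961·0.6523 = 4.586 g (target 4.586 g)
  K2O: 33.19·0.6788 = 22.53 g (target 22.53 g)
  ZrO2: 25.17·0.6752 = 16.99 g (target 17.00 g)
Glass-mass sanity pass: the batch minus its LOI: 500.0 g (summing oxide targets gives 500.0 g; the stated basis being 500.0 g — a pure rounding effect).
Batch grand total — Σ batch = 513.3 g; LOI loss = Σ batch·LOI = 13.31 g; glass ÷ batch gives a yield of 97.41%.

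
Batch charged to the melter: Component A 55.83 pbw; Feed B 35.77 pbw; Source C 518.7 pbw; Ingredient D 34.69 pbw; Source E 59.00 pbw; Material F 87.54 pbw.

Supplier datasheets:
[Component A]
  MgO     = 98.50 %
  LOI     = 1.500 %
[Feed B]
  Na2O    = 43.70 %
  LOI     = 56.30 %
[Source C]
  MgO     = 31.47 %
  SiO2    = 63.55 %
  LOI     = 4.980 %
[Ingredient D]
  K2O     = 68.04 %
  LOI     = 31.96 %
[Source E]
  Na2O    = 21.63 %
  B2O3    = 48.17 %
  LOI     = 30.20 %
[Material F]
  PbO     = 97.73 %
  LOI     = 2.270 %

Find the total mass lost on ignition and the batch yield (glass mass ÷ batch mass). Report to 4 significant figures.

Full float precision is held all the way through. In-progress results are displayed rounded off to 4 significant digits on the page. Exactly one rounding lands on every reported result — derived quantities (six oxide percentages, yield, glass mass, LOI, totals) are re-derived at full precision using the weight values per 713.8 pbw of glass exactly as printed in either problem or answer.
Material-by-material LOI:
  Component A: 55.83 × 0.01500 = 0.8374 pbw
  Feed B: 35.77 × 0.5630 = 20.14 pbw
  Source C: 518.7 × 0.04980 = 25.83 pbw
  Ingredient D: 34.69 × 0.3196 = 11.09 pbw
  Source E: 59.00 × 0.3020 = 17.82 pbw
  Material F: 87.54 × 0.02270 = 1.987 pbw
Total LOI = 77.70 pbw
Glass = batch − LOI = 791.5 − 77.70 = 713.8 pbw

LOI loss = 77.70 pbw; glass = 713.8 pbw; yield = 90.18%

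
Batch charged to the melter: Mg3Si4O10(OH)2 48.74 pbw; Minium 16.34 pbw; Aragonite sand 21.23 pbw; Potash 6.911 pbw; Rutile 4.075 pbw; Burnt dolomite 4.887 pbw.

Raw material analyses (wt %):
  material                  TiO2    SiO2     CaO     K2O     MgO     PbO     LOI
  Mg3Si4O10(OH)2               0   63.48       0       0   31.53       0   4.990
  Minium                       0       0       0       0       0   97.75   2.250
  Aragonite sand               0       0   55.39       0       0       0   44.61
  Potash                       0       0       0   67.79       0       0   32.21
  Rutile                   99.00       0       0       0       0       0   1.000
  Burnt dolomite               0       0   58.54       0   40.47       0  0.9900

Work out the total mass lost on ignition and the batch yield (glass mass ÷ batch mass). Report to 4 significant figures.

In-progress results appear (rounded to four significant digits) as written — the whole derivation carries exact precision from first step to last; exactly one rounding goes into each reported number; the derived quantities are recomputed from the weighed amounts on 87.60 pbw of glass in full float precision (net glass mass, totals, LOI, six oxide percentages, yield), as written in either problem or answer.
Ignition loss by material:
  Mg3Si4O10(OH)2: 48.74 × 0.04990 = 2.432 pbw
  Minium: 16.34 × 0.02250 = 0.3676 pbw
  Aragonite sand: 21.23 × 0.4461 = 9.471 pbw
  Potash: 6.911 × 0.3221 = 2.226 pbw
  Rutile: 4.075 × 0.01000 = 0.04075 pbw
  Burnt dolomite: 4.887 × 0.009900 = 0.04838 pbw
Total LOI = 14.59 pbw
Glass = batch − LOI = 102.2 − 14.59 = 87.60 pbw

LOI loss = 14.59 pbw; glass = 87.60 pbw; yield = 85.73%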